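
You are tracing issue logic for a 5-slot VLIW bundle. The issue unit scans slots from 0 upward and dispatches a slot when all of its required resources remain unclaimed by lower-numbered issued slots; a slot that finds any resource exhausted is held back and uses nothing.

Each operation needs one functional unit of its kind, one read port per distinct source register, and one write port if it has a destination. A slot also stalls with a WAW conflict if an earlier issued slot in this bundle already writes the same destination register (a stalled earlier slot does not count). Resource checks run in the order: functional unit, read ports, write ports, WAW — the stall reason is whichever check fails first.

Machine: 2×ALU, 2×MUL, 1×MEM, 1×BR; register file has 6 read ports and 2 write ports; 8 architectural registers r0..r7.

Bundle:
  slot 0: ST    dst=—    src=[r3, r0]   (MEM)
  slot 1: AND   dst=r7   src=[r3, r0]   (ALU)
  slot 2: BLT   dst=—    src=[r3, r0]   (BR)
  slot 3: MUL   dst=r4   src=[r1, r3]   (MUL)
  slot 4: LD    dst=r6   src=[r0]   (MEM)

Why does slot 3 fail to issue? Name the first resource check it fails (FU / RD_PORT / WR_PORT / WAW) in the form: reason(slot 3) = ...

  0. MEM ⇒ go  {2A/2Mu/0Ld/1B | 4r 2w}
  1. ALU→r7 ⇒ go  {1A/2Mu/0Ld/1B | 2r 1w}
  2. BR ⇒ go  {1A/2Mu/0Ld/0B | 0r 1w}
  3. MUL→r4 ⇒ no(RD_PORT)  {1A/2Mu/0Ld/0B | 0r 1w}
  4. MEM→r6 ⇒ no(FU)  {1A/2Mu/0Ld/0B | 0r 1w}

reason(slot 3) = RD_PORT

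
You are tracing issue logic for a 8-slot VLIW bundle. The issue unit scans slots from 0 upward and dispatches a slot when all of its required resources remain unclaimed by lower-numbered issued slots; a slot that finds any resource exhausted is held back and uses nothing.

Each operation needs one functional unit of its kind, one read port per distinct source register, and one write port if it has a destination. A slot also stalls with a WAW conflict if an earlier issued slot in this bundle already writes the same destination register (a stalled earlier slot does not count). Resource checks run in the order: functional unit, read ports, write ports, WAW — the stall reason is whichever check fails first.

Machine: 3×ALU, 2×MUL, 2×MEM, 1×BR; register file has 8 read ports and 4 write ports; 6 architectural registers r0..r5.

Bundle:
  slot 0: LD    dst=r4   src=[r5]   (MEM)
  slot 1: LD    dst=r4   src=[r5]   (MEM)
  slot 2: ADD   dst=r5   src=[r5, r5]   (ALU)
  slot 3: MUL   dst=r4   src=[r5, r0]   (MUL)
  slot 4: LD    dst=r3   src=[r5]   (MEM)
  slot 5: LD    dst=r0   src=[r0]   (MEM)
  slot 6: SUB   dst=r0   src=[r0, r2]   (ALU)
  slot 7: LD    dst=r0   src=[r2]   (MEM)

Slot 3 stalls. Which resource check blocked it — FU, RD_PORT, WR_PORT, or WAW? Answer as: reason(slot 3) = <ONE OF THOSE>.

slot 0 (MEM): ISSUE — free A3,Mu2,Ld1,B1 rp7 wp3
slot 1 (MEM): stall WAW — free A3,Mu2,Ld1,B1 rp7 wp3
slot 2 (ALU): ISSUE — free A2,Mu2,Ld1,B1 rp6 wp2
slot 3 (MUL): stall WAW — free A2,Mu2,Ld1,B1 rp6 wp2
slot 4 (MEM): ISSUE — free A2,Mu2,Ld0,B1 rp5 wp1
slot 5 (MEM): stall FU — free A2,Mu2,Ld0,B1 rp5 wp1
slot 6 (ALU): ISSUE — free A1,Mu2,Ld0,B1 rp3 wp0
slot 7 (MEM): stall FU — free A1,Mu2,Ld0,B1 rp3 wp0

reason(slot 3) = WAW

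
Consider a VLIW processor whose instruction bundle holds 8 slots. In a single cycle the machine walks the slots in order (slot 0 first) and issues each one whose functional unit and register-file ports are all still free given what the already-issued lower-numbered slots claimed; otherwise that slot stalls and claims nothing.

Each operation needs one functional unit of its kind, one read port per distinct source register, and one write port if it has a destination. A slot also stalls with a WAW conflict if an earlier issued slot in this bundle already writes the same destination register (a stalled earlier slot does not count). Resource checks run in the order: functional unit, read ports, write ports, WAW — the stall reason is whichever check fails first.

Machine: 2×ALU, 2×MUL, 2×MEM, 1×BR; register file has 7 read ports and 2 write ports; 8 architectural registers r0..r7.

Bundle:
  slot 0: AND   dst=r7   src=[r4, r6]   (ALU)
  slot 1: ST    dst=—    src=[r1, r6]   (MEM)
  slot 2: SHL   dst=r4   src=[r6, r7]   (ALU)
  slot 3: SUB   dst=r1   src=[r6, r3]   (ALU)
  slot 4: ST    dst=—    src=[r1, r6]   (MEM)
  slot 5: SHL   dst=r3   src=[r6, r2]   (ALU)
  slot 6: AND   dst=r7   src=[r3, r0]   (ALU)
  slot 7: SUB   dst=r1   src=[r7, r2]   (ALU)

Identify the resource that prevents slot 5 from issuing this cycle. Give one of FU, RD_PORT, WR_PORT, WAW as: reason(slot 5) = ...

reason(slot 5) = FU

(0) want 1×ALU +2rd +1wr — yes → AL1|MU2|ME2|BR1|rd5|wr1
(1) want 1×MEM +2rd +0wr — yes → AL1|MU2|ME1|BR1|rd3|wr1
(2) want 1×ALU +2rd +1wr — yes → AL0|MU2|ME1|BR1|rd1|wr0
(3) want 1×ALU +2rd +1wr — FU → AL0|MU2|ME1|BR1|rd1|wr0
(4) want 1×MEM +2rd +0wr — RD_PORT → AL0|MU2|ME1|BR1|rd1|wr0
(5) want 1×ALU +2rd +1wr — FU → AL0|MU2|ME1|BR1|rd1|wr0
(6) want 1×ALU +2rd +1wr — FU → AL0|MU2|ME1|BR1|rd1|wr0
(7) want 1×ALU +2rd +1wr — FU → AL0|MU2|ME1|BR1|rd1|wr0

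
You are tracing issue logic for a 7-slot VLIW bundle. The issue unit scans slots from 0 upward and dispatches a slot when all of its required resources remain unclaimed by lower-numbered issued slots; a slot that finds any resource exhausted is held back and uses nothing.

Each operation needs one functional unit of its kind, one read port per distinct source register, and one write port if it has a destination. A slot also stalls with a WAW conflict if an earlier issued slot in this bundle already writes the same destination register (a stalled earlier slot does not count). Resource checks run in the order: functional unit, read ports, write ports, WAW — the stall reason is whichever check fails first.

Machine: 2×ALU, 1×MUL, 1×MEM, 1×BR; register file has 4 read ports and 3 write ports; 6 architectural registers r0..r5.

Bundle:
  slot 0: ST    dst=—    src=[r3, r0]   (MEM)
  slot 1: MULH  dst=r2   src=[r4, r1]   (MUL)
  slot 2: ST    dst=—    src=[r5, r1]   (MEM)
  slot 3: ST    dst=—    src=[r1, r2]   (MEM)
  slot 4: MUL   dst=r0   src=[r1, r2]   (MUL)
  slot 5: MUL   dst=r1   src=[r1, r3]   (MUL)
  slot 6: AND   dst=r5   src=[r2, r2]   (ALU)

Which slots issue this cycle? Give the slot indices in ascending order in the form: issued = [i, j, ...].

[0] MEM needs rd=2 wr=0: ok; after: ALU=2 MUL=1 MEM=0 BR=1, R=2, W=3
[1] MUL needs rd=2 wr=1: ok; after: ALU=2 MUL=0 MEM=0 BR=1, R=0, W=2
[2] MEM needs rd=2 wr=0: FU; after: ALU=2 MUL=0 MEM=0 BR=1, R=0, W=2
[3] MEM needs rd=2 wr=0: FU; after: ALU=2 MUL=0 MEM=0 BR=1, R=0, W=2
[4] MUL needs rd=2 wr=1: FU; after: ALU=2 MUL=0 MEM=0 BR=1, R=0, W=2
[5] MUL needs rd=2 wr=1: FU; after: ALU=2 MUL=0 MEM=0 BR=1, R=0, W=2
[6] ALU needs rd=1 wr=1: RD_PORT; after: ALU=2 MUL=0 MEM=0 BR=1, R=0, W=2

issued = [0, 1]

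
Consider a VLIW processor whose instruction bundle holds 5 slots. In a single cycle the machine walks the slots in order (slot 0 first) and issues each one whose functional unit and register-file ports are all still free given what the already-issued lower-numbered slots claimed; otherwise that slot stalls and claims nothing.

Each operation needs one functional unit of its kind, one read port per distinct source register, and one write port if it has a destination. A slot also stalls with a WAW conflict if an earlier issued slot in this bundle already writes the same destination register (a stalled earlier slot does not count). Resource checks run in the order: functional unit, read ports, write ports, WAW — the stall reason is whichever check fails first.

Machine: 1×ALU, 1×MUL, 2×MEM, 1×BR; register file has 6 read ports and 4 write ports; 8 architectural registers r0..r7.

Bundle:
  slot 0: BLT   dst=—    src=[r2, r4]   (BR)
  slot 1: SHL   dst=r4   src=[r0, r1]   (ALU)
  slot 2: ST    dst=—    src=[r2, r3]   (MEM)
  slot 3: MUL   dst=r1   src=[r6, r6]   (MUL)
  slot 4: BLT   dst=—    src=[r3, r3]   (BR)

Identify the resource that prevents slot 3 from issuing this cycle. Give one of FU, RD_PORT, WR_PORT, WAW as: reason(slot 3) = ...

slot 0 (BR): ISSUE — free A1,Mu1,Ld2,B0 rp4 wp4
slot 1 (ALU): ISSUE — free A0,Mu1,Ld2,B0 rp2 wp3
slot 2 (MEM): ISSUE — free A0,Mu1,Ld1,B0 rp0 wp3
slot 3 (MUL): stall RD_PORT — free A0,Mu1,Ld1,B0 rp0 wp3
slot 4 (BR): stall FU — free A0,Mu1,Ld1,B0 rp0 wp3

reason(slot 3) = RD_PORT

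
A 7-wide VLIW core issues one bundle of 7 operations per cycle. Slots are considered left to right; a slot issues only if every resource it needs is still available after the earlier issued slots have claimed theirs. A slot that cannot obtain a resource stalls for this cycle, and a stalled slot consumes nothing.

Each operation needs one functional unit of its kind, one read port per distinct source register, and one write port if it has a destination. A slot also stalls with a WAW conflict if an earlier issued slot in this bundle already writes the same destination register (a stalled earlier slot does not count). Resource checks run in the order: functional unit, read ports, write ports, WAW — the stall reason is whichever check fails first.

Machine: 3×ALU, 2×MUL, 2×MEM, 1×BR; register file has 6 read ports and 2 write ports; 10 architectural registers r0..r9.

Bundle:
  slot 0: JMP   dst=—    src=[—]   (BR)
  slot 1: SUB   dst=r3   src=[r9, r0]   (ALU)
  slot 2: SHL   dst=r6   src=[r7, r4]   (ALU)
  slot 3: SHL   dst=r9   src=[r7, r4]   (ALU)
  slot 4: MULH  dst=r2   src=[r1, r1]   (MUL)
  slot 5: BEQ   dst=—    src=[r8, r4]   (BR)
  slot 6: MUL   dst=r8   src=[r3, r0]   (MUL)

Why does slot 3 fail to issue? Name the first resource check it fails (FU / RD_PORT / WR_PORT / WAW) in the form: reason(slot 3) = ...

[0] BR needs rd=0 wr=0: ok; after: ALU=3 MUL=2 MEM=2 BR=0, R=6, W=2
[1] ALU needs rd=2 wr=1: ok; after: ALU=2 MUL=2 MEM=2 BR=0, R=4, W=1
[2] ALU needs rd=2 wr=1: ok; after: ALU=1 MUL=2 MEM=2 BR=0, R=2, W=0
[3] ALU needs rd=2 wr=1: WR_PORT; after: ALU=1 MUL=2 MEM=2 BR=0, R=2, W=0
[4] MUL needs rd=1 wr=1: WR_PORT; after: ALU=1 MUL=2 MEM=2 BR=0, R=2, W=0
[5] BR needs rd=2 wr=0: FU; after: ALU=1 MUL=2 MEM=2 BR=0, R=2, W=0
[6] MUL needs rd=2 wr=1: WR_PORT; after: ALU=1 MUL=2 MEM=2 BR=0, R=2, W=0

reason(slot 3) = WR_PORT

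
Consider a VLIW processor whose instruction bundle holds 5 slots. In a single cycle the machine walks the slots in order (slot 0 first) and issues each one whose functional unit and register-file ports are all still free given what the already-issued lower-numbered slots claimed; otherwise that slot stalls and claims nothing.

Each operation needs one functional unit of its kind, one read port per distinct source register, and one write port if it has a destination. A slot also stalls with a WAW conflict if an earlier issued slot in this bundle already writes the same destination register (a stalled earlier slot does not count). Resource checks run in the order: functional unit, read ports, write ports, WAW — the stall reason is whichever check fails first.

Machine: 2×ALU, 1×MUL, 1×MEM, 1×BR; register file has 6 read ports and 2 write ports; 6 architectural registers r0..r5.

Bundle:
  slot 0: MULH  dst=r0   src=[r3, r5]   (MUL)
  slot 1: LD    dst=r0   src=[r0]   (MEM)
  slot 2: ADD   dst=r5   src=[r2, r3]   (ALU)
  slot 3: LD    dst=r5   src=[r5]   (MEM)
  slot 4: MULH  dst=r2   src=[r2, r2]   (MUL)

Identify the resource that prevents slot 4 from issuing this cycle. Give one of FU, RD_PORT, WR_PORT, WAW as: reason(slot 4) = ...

(0) want 1×MUL +2rd +1wr — yes → AL2|MU0|ME1|BR1|rd4|wr1
(1) want 1×MEM +1rd +1wr — WAW → AL2|MU0|ME1|BR1|rd4|wr1
(2) want 1×ALU +2rd +1wr — yes → AL1|MU0|ME1|BR1|rd2|wr0
(3) want 1×MEM +1rd +1wr — WR_PORT → AL1|MU0|ME1|BR1|rd2|wr0
(4) want 1×MUL +1rd +1wr — FU → AL1|MU0|ME1|BR1|rd2|wr0

reason(slot 4) = FU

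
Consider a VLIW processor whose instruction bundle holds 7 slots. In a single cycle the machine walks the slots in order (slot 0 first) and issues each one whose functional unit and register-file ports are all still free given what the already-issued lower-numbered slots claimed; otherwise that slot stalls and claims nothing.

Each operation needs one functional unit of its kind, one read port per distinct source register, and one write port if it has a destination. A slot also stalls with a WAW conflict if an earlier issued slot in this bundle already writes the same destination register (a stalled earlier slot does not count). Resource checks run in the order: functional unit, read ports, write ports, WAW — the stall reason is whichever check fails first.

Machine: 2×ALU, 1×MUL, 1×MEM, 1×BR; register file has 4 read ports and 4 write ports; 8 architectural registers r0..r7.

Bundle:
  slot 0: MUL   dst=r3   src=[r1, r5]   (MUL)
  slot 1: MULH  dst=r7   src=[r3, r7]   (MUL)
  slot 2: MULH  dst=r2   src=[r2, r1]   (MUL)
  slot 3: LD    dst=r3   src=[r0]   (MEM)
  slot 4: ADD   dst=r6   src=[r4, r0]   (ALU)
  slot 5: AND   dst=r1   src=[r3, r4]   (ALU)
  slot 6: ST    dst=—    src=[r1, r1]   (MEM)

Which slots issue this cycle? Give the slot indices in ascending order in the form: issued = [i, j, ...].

  0. MUL→r3 ⇒ go  {2A/0Mu/1Ld/1B | 2r 3w}
  1. MUL→r7 ⇒ no(FU)  {2A/0Mu/1Ld/1B | 2r 3w}
  2. MUL→r2 ⇒ no(FU)  {2A/0Mu/1Ld/1B | 2r 3w}
  3. MEM→r3 ⇒ no(WAW)  {2A/0Mu/1Ld/1B | 2r 3w}
  4. ALU→r6 ⇒ go  {1A/0Mu/1Ld/1B | 0r 2w}
  5. ALU→r1 ⇒ no(RD_PORT)  {1A/0Mu/1Ld/1B | 0r 2w}
  6. MEM ⇒ no(RD_PORT)  {1A/0Mu/1Ld/1B | 0r 2w}

issued = [0, 4]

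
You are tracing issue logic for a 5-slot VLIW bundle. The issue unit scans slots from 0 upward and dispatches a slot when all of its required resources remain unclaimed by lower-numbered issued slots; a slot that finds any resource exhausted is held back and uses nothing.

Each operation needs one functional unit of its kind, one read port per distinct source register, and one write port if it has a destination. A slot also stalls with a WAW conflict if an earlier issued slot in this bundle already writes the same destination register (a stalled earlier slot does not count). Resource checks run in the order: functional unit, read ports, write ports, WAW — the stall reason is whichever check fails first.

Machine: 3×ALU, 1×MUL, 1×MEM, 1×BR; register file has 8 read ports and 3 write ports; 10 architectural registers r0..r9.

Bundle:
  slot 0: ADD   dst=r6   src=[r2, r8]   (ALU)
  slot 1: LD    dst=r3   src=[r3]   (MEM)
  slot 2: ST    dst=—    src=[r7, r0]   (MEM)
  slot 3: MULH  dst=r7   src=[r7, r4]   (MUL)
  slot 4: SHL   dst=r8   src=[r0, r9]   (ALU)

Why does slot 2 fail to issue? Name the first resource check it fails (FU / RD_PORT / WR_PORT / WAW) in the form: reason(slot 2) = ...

slot 0 (ALU): ISSUE — free A2,Mu1,Ld1,B1 rp6 wp2
slot 1 (MEM): ISSUE — free A2,Mu1,Ld0,B1 rp5 wp1
slot 2 (MEM): stall FU — free A2,Mu1,Ld0,B1 rp5 wp1
slot 3 (MUL): ISSUE — free A2,Mu0,Ld0,B1 rp3 wp0
slot 4 (ALU): stall WR_PORT — free A2,Mu0,Ld0,B1 rp3 wp0

reason(slot 2) = FU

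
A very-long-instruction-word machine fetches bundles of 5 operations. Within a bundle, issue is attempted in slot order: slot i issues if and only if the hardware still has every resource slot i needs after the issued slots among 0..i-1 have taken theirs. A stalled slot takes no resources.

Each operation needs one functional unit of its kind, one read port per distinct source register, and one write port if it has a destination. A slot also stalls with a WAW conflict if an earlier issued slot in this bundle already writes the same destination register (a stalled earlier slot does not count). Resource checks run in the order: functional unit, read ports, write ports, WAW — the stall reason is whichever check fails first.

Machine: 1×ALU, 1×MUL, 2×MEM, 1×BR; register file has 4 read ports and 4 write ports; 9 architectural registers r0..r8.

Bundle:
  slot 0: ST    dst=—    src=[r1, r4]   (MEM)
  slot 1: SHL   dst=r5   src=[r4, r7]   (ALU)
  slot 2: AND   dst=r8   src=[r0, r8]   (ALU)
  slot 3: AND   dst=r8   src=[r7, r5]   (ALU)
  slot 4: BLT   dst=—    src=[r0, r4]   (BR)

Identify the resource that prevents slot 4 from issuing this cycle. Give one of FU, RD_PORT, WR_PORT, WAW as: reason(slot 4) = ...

reason(slot 4) = RD_PORT

slot 0 (MEM): ISSUE — free A1,Mu1,Ld1,B1 rp2 wp4
slot 1 (ALU): ISSUE — free A0,Mu1,Ld1,B1 rp0 wp3
slot 2 (ALU): stall FU — free A0,Mu1,Ld1,B1 rp0 wp3
slot 3 (ALU): stall FU — free A0,Mu1,Ld1,B1 rp0 wp3
slot 4 (BR): stall RD_PORT — free A0,Mu1,Ld1,B1 rp0 wp3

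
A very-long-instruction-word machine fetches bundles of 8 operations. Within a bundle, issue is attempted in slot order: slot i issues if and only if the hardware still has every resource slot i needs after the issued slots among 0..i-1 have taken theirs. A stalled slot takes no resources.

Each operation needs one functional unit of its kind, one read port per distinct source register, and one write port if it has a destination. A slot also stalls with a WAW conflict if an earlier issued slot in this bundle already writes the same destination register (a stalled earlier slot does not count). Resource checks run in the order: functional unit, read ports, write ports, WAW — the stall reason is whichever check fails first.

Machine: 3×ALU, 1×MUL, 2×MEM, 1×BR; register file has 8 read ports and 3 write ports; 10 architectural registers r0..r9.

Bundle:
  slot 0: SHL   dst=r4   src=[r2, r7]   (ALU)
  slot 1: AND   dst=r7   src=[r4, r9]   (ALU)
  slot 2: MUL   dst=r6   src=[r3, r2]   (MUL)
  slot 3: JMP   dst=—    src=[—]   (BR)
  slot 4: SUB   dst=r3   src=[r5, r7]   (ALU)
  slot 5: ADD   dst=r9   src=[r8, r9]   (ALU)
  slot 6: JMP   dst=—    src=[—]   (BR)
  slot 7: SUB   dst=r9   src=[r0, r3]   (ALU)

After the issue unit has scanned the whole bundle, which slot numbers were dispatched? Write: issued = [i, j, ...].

issued = [0, 1, 2, 3]

  0. ALU→r4 ⇒ go  {2A/1Mu/2Ld/1B | 6r 2w}
  1. ALU→r7 ⇒ go  {1A/1Mu/2Ld/1B | 4r 1w}
  2. MUL→r6 ⇒ go  {1A/0Mu/2Ld/1B | 2r 0w}
  3. BR ⇒ go  {1A/0Mu/2Ld/0B | 2r 0w}
  4. ALU→r3 ⇒ no(WR_PORT)  {1A/0Mu/2Ld/0B | 2r 0w}
  5. ALU→r9 ⇒ no(WR_PORT)  {1A/0Mu/2Ld/0B | 2r 0w}
  6. BR ⇒ no(FU)  {1A/0Mu/2Ld/0B | 2r 0w}
  7. ALU→r9 ⇒ no(WR_PORT)  {1A/0Mu/2Ld/0B | 2r 0w}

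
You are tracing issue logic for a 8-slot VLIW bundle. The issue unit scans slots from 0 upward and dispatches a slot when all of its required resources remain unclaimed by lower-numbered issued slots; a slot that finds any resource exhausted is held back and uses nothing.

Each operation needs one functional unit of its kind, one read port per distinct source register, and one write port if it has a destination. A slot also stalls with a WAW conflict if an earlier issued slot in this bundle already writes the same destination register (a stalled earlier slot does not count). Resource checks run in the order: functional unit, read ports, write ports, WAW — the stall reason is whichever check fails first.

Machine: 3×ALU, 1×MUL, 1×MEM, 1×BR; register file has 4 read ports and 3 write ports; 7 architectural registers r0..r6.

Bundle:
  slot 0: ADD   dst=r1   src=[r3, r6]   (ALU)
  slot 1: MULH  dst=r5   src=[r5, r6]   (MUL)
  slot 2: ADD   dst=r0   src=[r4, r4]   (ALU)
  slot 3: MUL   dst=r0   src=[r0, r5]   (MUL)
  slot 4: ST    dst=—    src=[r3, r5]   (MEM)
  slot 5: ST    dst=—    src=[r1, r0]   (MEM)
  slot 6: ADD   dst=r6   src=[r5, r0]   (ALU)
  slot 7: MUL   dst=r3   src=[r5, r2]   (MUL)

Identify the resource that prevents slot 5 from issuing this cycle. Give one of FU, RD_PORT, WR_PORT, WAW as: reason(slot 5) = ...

  0. ALU→r1 ⇒ go  {2A/1Mu/1Ld/1B | 2r 2w}
  1. MUL→r5 ⇒ go  {2A/0Mu/1Ld/1B | 0r 1w}
  2. ALU→r0 ⇒ no(RD_PORT)  {2A/0Mu/1Ld/1B | 0r 1w}
  3. MUL→r0 ⇒ no(FU)  {2A/0Mu/1Ld/1B | 0r 1w}
  4. MEM ⇒ no(RD_PORT)  {2A/0Mu/1Ld/1B | 0r 1w}
  5. MEM ⇒ no(RD_PORT)  {2A/0Mu/1Ld/1B | 0r 1w}
  6. ALU→r6 ⇒ no(RD_PORT)  {2A/0Mu/1Ld/1B | 0r 1w}
  7. MUL→r3 ⇒ no(FU)  {2A/0Mu/1Ld/1B | 0r 1w}

reason(slot 5) = RD_PORT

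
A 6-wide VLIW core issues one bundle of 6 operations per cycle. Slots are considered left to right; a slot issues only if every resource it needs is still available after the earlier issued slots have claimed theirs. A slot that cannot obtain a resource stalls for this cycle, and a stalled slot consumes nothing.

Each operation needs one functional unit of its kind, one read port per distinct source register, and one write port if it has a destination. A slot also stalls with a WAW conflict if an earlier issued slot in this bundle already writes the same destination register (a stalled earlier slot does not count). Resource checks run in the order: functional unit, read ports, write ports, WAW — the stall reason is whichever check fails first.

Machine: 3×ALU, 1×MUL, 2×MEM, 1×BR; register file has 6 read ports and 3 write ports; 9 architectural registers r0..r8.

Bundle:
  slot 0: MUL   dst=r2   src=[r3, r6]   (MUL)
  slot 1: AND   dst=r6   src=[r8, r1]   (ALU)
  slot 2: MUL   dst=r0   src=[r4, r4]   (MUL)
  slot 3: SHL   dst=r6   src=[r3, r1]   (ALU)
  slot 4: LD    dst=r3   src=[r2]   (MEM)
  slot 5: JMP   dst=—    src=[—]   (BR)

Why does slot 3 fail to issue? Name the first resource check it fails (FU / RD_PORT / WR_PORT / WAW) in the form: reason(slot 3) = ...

slot 0 (MUL): ISSUE — free A3,Mu0,Ld2,B1 rp4 wp2
slot 1 (ALU): ISSUE — free A2,Mu0,Ld2,B1 rp2 wp1
slot 2 (MUL): stall FU — free A2,Mu0,Ld2,B1 rp2 wp1
slot 3 (ALU): stall WAW — free A2,Mu0,Ld2,B1 rp2 wp1
slot 4 (MEM): ISSUE — free A2,Mu0,Ld1,B1 rp1 wp0
slot 5 (BR): ISSUE — free A2,Mu0,Ld1,B0 rp1 wp0

reason(slot 3) = WAW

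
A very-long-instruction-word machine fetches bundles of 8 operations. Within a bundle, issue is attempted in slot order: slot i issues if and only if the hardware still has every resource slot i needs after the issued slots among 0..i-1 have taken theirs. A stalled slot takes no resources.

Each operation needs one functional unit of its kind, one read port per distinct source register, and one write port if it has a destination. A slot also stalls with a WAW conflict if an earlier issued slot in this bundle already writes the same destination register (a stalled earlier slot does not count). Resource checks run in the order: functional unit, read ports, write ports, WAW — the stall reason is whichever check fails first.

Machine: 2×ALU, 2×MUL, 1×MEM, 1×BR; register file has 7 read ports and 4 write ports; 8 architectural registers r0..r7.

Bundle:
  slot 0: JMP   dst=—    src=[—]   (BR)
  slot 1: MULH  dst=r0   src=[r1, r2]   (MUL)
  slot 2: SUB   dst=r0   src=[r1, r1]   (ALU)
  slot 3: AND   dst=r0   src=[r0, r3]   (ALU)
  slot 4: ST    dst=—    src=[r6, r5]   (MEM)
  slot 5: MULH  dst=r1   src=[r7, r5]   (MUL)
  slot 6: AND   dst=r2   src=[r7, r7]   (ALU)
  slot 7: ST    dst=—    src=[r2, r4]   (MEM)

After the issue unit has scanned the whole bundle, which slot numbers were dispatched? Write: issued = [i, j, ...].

issued = [0, 1, 4, 5, 6]

[0] BR needs rd=0 wr=0: ok; after: ALU=2 MUL=2 MEM=1 BR=0, R=7, W=4
[1] MUL needs rd=2 wr=1: ok; after: ALU=2 MUL=1 MEM=1 BR=0, R=5, W=3
[2] ALU needs rd=1 wr=1: WAW; after: ALU=2 MUL=1 MEM=1 BR=0, R=5, W=3
[3] ALU needs rd=2 wr=1: WAW; after: ALU=2 MUL=1 MEM=1 BR=0, R=5, W=3
[4] MEM needs rd=2 wr=0: ok; after: ALU=2 MUL=1 MEM=0 BR=0, R=3, W=3
[5] MUL needs rd=2 wr=1: ok; after: ALU=2 MUL=0 MEM=0 BR=0, R=1, W=2
[6] ALU needs rd=1 wr=1: ok; after: ALU=1 MUL=0 MEM=0 BR=0, R=0, W=1
[7] MEM needs rd=2 wr=0: FU; after: ALU=1 MUL=0 MEM=0 BR=0, R=0, W=1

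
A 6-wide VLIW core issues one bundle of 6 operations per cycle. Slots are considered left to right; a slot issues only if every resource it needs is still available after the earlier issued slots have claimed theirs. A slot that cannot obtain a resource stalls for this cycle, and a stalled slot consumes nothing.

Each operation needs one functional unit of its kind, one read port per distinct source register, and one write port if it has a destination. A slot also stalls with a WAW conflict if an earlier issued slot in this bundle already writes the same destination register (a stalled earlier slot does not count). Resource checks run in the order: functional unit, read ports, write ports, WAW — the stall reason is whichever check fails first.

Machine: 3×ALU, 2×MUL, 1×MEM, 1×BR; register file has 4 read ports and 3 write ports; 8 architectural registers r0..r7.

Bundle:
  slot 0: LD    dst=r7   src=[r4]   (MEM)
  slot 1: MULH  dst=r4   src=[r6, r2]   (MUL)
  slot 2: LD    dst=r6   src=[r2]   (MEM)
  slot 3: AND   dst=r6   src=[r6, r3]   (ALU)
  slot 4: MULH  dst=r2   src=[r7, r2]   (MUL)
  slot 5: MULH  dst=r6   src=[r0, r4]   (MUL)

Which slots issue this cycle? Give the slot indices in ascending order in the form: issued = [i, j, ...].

issued = [0, 1]

[0] MEM needs rd=1 wr=1: ok; after: ALU=3 MUL=2 MEM=0 BR=1, R=3, W=2
[1] MUL needs rd=2 wr=1: ok; after: ALU=3 MUL=1 MEM=0 BR=1, R=1, W=1
[2] MEM needs rd=1 wr=1: FU; after: ALU=3 MUL=1 MEM=0 BR=1, R=1, W=1
[3] ALU needs rd=2 wr=1: RD_PORT; after: ALU=3 MUL=1 MEM=0 BR=1, R=1, W=1
[4] MUL needs rd=2 wr=1: RD_PORT; after: ALU=3 MUL=1 MEM=0 BR=1, R=1, W=1
[5] MUL needs rd=2 wr=1: RD_PORT; after: ALU=3 MUL=1 MEM=0 BR=1, R=1, W=1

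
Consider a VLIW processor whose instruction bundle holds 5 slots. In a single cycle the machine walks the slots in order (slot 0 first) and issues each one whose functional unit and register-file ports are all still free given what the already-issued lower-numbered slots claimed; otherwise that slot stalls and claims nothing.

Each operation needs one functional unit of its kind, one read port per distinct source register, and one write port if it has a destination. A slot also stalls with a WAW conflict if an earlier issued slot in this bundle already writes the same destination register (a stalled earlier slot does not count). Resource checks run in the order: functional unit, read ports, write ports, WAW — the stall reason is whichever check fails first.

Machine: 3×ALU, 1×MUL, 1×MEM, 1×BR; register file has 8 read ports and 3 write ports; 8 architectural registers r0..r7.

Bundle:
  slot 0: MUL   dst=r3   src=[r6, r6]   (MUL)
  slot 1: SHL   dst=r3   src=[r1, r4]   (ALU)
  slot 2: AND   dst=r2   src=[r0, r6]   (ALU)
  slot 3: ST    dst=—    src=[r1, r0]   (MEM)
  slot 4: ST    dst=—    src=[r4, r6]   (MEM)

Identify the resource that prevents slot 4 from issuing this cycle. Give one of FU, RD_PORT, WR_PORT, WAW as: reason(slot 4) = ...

reason(slot 4) = FU

  0. MUL→r3 ⇒ go  {3A/0Mu/1Ld/1B | 7r 2w}
  1. ALU→r3 ⇒ no(WAW)  {3A/0Mu/1Ld/1B | 7r 2w}
  2. ALU→r2 ⇒ go  {2A/0Mu/1Ld/1B | 5r 1w}
  3. MEM ⇒ go  {2A/0Mu/0Ld/1B | 3r 1w}
  4. MEM ⇒ no(FU)  {2A/0Mu/0Ld/1B | 3r 1w}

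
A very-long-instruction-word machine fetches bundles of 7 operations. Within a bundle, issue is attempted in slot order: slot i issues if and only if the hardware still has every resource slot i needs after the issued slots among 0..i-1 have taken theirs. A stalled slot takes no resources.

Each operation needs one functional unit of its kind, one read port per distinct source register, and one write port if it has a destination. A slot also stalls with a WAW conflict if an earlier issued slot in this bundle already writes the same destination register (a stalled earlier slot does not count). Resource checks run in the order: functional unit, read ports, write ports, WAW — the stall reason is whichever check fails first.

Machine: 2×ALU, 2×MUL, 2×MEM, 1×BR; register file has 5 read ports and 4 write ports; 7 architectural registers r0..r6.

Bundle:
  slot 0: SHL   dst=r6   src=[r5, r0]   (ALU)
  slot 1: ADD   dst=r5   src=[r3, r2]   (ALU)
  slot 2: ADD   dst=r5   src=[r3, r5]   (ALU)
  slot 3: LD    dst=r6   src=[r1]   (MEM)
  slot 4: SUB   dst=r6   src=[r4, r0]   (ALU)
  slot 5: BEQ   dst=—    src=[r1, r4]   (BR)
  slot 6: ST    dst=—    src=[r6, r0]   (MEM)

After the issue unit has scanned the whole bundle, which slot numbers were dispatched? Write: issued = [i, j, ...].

(0) want 1×ALU +2rd +1wr — yes → AL1|MU2|ME2|BR1|rd3|wr3
(1) want 1×ALU +2rd +1wr — yes → AL0|MU2|ME2|BR1|rd1|wr2
(2) want 1×ALU +2rd +1wr — FU → AL0|MU2|ME2|BR1|rd1|wr2
(3) want 1×MEM +1rd +1wr — WAW → AL0|MU2|ME2|BR1|rd1|wr2
(4) want 1×ALU +2rd +1wr — FU → AL0|MU2|ME2|BR1|rd1|wr2
(5) want 1×BR +2rd +0wr — RD_PORT → AL0|MU2|ME2|BR1|rd1|wr2
(6) want 1×MEM +2rd +0wr — RD_PORT → AL0|MU2|ME2|BR1|rd1|wr2

issued = [0, 1]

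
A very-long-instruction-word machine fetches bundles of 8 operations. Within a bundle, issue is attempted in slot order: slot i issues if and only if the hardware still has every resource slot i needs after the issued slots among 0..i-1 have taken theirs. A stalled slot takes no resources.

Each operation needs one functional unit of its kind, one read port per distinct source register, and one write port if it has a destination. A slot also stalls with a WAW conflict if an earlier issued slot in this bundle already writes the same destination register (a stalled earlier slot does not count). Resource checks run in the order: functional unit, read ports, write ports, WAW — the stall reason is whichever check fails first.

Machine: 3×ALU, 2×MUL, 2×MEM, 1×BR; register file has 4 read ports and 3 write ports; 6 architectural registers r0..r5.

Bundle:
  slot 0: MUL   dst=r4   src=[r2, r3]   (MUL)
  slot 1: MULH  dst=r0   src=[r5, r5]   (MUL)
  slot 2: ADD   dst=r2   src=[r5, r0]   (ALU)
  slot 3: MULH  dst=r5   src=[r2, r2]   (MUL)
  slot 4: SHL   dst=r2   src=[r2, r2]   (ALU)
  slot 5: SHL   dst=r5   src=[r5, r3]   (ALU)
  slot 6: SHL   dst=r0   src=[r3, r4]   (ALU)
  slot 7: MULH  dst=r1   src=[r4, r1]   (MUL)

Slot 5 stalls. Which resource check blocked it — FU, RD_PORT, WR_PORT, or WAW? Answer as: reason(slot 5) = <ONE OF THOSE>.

[0] MUL needs rd=2 wr=1: ok; after: ALU=3 MUL=1 MEM=2 BR=1, R=2, W=2
[1] MUL needs rd=1 wr=1: ok; after: ALU=3 MUL=0 MEM=2 BR=1, R=1, W=1
[2] ALU needs rd=2 wr=1: RD_PORT; after: ALU=3 MUL=0 MEM=2 BR=1, R=1, W=1
[3] MUL needs rd=1 wr=1: FU; after: ALU=3 MUL=0 MEM=2 BR=1, R=1, W=1
[4] ALU needs rd=1 wr=1: ok; after: ALU=2 MUL=0 MEM=2 BR=1, R=0, W=0
[5] ALU needs rd=2 wr=1: RD_PORT; after: ALU=2 MUL=0 MEM=2 BR=1, R=0, W=0
[6] ALU needs rd=2 wr=1: RD_PORT; after: ALU=2 MUL=0 MEM=2 BR=1, R=0, W=0
[7] MUL needs rd=2 wr=1: FU; after: ALU=2 MUL=0 MEM=2 BR=1, R=0, W=0

reason(slot 5) = RD_PORT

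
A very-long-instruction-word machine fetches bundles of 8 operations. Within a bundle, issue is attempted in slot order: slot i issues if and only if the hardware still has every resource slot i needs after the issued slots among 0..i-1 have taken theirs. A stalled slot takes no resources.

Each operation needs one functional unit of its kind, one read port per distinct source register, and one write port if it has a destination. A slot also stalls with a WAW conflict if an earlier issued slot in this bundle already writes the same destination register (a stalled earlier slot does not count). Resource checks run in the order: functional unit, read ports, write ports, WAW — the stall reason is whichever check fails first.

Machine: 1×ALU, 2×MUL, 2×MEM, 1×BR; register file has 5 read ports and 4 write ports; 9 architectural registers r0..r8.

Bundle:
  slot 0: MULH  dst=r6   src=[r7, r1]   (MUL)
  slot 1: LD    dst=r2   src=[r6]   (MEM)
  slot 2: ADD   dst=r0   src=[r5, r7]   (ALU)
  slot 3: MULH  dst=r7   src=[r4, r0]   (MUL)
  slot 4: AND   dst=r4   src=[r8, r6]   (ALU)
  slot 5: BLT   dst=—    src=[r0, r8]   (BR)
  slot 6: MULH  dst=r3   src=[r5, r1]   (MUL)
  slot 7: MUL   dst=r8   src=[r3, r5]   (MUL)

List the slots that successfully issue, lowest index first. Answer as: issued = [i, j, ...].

issued = [0, 1, 2]

[0] MUL needs rd=2 wr=1: ok; after: ALU=1 MUL=1 MEM=2 BR=1, R=3, W=3
[1] MEM needs rd=1 wr=1: ok; after: ALU=1 MUL=1 MEM=1 BR=1, R=2, W=2
[2] ALU needs rd=2 wr=1: ok; after: ALU=0 MUL=1 MEM=1 BR=1, R=0, W=1
[3] MUL needs rd=2 wr=1: RD_PORT; after: ALU=0 MUL=1 MEM=1 BR=1, R=0, W=1
[4] ALU needs rd=2 wr=1: FU; after: ALU=0 MUL=1 MEM=1 BR=1, R=0, W=1
[5] BR needs rd=2 wr=0: RD_PORT; after: ALU=0 MUL=1 MEM=1 BR=1, R=0, W=1
[6] MUL needs rd=2 wr=1: RD_PORT; after: ALU=0 MUL=1 MEM=1 BR=1, R=0, W=1
[7] MUL needs rd=2 wr=1: RD_PORT; after: ALU=0 MUL=1 MEM=1 BR=1, R=0, W=1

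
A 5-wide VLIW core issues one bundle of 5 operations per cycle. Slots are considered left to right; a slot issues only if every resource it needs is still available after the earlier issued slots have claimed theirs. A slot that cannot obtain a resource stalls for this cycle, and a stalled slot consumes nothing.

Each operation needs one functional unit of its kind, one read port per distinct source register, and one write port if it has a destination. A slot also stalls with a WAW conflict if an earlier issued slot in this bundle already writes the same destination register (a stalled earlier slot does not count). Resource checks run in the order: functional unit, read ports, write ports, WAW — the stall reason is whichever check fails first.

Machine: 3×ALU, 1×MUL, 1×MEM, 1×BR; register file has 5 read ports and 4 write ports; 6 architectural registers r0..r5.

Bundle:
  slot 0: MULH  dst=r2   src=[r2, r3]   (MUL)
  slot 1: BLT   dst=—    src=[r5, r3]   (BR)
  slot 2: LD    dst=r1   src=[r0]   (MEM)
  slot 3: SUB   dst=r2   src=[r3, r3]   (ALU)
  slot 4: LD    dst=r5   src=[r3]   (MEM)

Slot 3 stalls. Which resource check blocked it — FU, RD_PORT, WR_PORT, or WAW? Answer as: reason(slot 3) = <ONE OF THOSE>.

reason(slot 3) = RD_PORT

(0) want 1×MUL +2rd +1wr — yes → AL3|MU0|ME1|BR1|rd3|wr3
(1) want 1×BR +2rd +0wr — yes → AL3|MU0|ME1|BR0|rd1|wr3
(2) want 1×MEM +1rd +1wr — yes → AL3|MU0|ME0|BR0|rd0|wr2
(3) want 1×ALU +1rd +1wr — RD_PORT → AL3|MU0|ME0|BR0|rd0|wr2
(4) want 1×MEM +1rd +1wr — FU → AL3|MU0|ME0|BR0|rd0|wr2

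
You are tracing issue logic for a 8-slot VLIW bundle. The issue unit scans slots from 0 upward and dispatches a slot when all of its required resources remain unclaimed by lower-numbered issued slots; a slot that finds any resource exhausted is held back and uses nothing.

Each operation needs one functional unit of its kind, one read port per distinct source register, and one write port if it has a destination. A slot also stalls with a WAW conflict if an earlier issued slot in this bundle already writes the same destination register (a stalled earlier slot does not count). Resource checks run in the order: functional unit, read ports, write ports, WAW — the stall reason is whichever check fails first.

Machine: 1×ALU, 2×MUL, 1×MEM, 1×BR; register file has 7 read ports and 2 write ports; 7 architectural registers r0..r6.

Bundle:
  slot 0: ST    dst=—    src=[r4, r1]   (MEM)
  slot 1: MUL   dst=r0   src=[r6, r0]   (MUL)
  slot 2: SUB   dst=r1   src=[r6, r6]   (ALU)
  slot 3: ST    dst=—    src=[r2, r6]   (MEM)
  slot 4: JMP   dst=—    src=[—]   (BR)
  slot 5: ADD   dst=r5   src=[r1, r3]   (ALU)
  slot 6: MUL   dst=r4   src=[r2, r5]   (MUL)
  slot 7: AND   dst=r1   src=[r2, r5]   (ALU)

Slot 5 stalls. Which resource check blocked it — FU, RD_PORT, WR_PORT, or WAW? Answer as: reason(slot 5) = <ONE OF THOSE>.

reason(slot 5) = FU

  0. MEM ⇒ go  {1A/2Mu/0Ld/1B | 5r 2w}
  1. MUL→r0 ⇒ go  {1A/1Mu/0Ld/1B | 3r 1w}
  2. ALU→r1 ⇒ go  {0A/1Mu/0Ld/1B | 2r 0w}
  3. MEM ⇒ no(FU)  {0A/1Mu/0Ld/1B | 2r 0w}
  4. BR ⇒ go  {0A/1Mu/0Ld/0B | 2r 0w}
  5. ALU→r5 ⇒ no(FU)  {0A/1Mu/0Ld/0B | 2r 0w}
  6. MUL→r4 ⇒ no(WR_PORT)  {0A/1Mu/0Ld/0B | 2r 0w}
  7. ALU→r1 ⇒ no(FU)  {0A/1Mu/0Ld/0B | 2r 0w}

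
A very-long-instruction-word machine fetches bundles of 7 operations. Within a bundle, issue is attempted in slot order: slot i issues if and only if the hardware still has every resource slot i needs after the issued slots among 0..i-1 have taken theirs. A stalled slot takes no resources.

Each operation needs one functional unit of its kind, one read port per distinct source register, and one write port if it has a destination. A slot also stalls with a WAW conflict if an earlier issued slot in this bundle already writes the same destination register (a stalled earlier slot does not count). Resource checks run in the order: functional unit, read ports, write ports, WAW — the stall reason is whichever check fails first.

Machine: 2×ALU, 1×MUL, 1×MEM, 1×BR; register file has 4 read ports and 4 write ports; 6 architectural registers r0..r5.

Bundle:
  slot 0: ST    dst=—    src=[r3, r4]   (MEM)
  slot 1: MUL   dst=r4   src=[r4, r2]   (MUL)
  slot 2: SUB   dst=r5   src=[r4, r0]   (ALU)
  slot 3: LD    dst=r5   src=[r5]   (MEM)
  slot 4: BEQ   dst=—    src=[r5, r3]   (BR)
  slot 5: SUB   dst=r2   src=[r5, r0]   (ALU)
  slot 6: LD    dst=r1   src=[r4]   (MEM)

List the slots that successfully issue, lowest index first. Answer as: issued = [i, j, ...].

  0. MEM ⇒ go  {2A/1Mu/0Ld/1B | 2r 4w}
  1. MUL→r4 ⇒ go  {2A/0Mu/0Ld/1B | 0r 3w}
  2. ALU→r5 ⇒ no(RD_PORT)  {2A/0Mu/0Ld/1B | 0r 3w}
  3. MEM→r5 ⇒ no(FU)  {2A/0Mu/0Ld/1B | 0r 3w}
  4. BR ⇒ no(RD_PORT)  {2A/0Mu/0Ld/1B | 0r 3w}
  5. ALU→r2 ⇒ no(RD_PORT)  {2A/0Mu/0Ld/1B | 0r 3w}
  6. MEM→r1 ⇒ no(FU)  {2A/0Mu/0Ld/1B | 0r 3w}

issued = [0, 1]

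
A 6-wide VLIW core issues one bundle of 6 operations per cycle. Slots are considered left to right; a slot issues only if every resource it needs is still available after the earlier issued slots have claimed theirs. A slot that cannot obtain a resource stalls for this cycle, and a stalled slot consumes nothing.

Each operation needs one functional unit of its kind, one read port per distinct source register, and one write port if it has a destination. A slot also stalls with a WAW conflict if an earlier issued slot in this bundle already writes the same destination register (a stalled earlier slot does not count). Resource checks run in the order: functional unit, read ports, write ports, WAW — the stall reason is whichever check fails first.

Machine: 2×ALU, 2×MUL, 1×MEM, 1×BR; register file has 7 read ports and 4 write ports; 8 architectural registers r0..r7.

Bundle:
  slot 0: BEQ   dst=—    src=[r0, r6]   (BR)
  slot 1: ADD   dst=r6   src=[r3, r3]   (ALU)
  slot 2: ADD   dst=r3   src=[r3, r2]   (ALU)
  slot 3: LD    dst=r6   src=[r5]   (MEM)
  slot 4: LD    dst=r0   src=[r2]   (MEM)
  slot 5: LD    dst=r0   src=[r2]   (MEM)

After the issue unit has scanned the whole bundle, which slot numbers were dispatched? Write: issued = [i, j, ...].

(0) want 1×BR +2rd +0wr — yes → AL2|MU2|ME1|BR0|rd5|wr4
(1) want 1×ALU +1rd +1wr — yes → AL1|MU2|ME1|BR0|rd4|wr3
(2) want 1×ALU +2rd +1wr — yes → AL0|MU2|ME1|BR0|rd2|wr2
(3) want 1×MEM +1rd +1wr — WAW → AL0|MU2|ME1|BR0|rd2|wr2
(4) want 1×MEM +1rd +1wr — yes → AL0|MU2|ME0|BR0|rd1|wr1
(5) want 1×MEM +1rd +1wr — FU → AL0|MU2|ME0|BR0|rd1|wr1

issued = [0, 1, 2, 4]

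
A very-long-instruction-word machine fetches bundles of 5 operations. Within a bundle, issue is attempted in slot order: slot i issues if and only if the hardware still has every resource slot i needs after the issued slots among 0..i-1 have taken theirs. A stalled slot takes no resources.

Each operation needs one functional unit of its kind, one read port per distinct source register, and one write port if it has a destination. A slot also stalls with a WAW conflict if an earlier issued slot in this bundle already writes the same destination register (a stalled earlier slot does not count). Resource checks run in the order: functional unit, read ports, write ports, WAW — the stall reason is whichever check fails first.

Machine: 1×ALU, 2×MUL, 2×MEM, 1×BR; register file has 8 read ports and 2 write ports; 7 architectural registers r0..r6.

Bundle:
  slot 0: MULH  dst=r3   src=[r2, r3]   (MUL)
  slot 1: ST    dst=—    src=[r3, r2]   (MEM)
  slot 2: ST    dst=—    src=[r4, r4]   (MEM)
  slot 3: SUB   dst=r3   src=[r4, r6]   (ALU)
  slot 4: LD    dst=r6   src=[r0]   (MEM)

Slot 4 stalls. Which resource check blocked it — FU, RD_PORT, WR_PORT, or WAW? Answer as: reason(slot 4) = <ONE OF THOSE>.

reason(slot 4) = FU

slot 0 (MUL): ISSUE — free A1,Mu1,Ld2,B1 rp6 wp1
slot 1 (MEM): ISSUE — free A1,Mu1,Ld1,B1 rp4 wp1
slot 2 (MEM): ISSUE — free A1,Mu1,Ld0,B1 rp3 wp1
slot 3 (ALU): stall WAW — free A1,Mu1,Ld0,B1 rp3 wp1
slot 4 (MEM): stall FU — free A1,Mu1,Ld0,B1 rp3 wp1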